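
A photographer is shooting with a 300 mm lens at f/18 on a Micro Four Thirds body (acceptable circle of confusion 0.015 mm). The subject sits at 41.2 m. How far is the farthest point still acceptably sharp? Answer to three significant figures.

Hyperfocal distance H = f²/(N·c) + f = 300²/(18 × 0.015) + 300 = 90000/0.27 + 300 ≈ 333633.3 mm ≈ 333.6 m.
Far limit Df = s·(H − f)/(H − s) = 41200 × (333633.3 − 300) / (333633.3 − 41200) = 41200 × 333333.3 / 292433.3 ≈ 46962 mm ≈ 47.0 m.

47.0 m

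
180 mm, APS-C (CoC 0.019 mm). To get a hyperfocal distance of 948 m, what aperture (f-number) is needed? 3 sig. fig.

f/1.80

Rearrange H = f²/(N·c) + f for N: N = f² / ((H − f)·c).
N = 180² / ((948000 − 180) × 0.019) = 32400 / 18009 ≈ 1.80.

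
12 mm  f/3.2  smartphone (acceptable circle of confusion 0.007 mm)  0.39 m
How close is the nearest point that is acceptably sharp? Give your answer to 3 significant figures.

368 mm

Hyperfocal distance H = f²/(N·c) + f = 12²/(3.2 × 0.007) + 12 = 144/0.0224 + 12 ≈ 6440.6 mm ≈ 6.441 m.
Near limit Dn = s·(H − f)/(H + s − 2f) = 390 × (6440.6 − 12) / (6440.6 + 390 − 2 × 12) = 390 × 6428.6 / 6806.6 ≈ 368.34 mm.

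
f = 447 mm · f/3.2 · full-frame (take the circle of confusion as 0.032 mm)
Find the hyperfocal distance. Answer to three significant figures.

1950 m

Hyperfocal distance H = f²/(N·c) + f = 447²/(3.2 × 0.032) + 447 = 199809/0.1024 + 447 ≈ 1951706.8 mm ≈ 1950 m.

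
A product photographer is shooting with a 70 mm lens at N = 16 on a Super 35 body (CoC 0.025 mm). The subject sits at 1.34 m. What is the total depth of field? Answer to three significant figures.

281 mm

Hyperfocal distance H = f²/(N·c) + f = 70²/(16 × 0.025) + 70 = 4900/0.4 + 70 ≈ 12320.0 mm ≈ 12.32 m.
Near limit Dn = s·(H − f)/(H + s − 2f) = 1340 × (12320.0 − 70) / (12320.0 + 1340 − 2 × 70) = 1340 × 12250.0 / 13520.0 ≈ 1214.13 mm.
Far limit Df = s·(H − f)/(H − s) = 1340 × (12320.0 − 70) / (12320.0 − 1340) = 1340 × 12250.0 / 10980.0 ≈ 1494.99 mm.
Depth of field = Df − Dn = 1494.99 − 1214.13 ≈ 280.86 mm.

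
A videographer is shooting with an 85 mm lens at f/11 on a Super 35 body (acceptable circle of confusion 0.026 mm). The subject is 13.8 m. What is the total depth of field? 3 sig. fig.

Hyperfocal distance H = f²/(N·c) + f = 85²/(11 × 0.026) + 85 = 7225/0.286 + 85 ≈ 25347.2 mm ≈ 25.35 m.
Near limit Dn = s·(H − f)/(H + s − 2f) = 13800 × (25347.2 − 85) / (25347.2 + 13800 − 2 × 85) = 13800 × 25262.2 / 38977.2 ≈ 8944 mm.
Far limit Df = s·(H − f)/(H − s) = 13800 × (25347.2 − 85) / (25347.2 − 13800) = 13800 × 25262.2 / 11547.2 ≈ 30191 mm.
Depth of field = Df − Dn = 30191 − 8944 ≈ 21247 mm ≈ 21.2 m.

21.2 m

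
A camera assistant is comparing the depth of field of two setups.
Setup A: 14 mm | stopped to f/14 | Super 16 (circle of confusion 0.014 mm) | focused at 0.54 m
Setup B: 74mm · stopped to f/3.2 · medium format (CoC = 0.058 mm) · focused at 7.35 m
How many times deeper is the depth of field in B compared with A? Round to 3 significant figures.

Setup A: H = 14²/(14×0.014) + 14 ≈ 1014.0 mm; DoF = Df − Dn = 1139.24 − 353.87 ≈ 785.37 mm.
Setup B: H = 74²/(3.2×0.058) + 74 ≈ 29578.3 mm; DoF = Df − Dn = 9755.9 − 5896.0 ≈ 3859.9 mm.
Ratio = 3859.9 / 785.37 ≈ 4.91.

4.91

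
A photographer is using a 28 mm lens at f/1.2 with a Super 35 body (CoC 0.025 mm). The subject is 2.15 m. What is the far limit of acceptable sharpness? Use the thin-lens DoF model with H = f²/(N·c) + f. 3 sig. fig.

Hyperfocal distance H = f²/(N·c) + f = 28²/(1.2 × 0.025) + 28 = 784/0.03 + 28 ≈ 26161.3 mm ≈ 26.16 m.
Far limit Df = s·(H − f)/(H − s) = 2150 × (26161.3 − 28) / (26161.3 − 2150) = 2150 × 26133.3 / 24011.3 ≈ 2340.0 mm ≈ 2.34 m.

2.34 m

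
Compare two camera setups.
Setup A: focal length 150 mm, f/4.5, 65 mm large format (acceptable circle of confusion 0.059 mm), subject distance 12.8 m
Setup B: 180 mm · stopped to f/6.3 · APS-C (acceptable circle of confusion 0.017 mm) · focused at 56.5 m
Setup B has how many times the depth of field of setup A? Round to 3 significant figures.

Setup A: H = 150²/(4.5×0.059) + 150 ≈ 84895.8 mm; DoF = Df − Dn = 15045.9 − 11137.5 ≈ 3908.4 mm.
Setup B: H = 180²/(6.3×0.017) + 180 ≈ 302701.0 mm; DoF = Df − Dn = 69425 − 47632 ≈ 21793 mm.
Ratio = 21793 / 3908.4 ≈ 5.58.

5.58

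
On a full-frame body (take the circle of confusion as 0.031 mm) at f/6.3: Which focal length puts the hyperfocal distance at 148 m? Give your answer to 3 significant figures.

From H = f²/(N·c) + f, with f ≪ H: f ≈ √(H·N·c) = √(148000 × 6.3 × 0.031) = √28904 ≈ 170.0 mm.
The +f correction barely moves this — solving exactly, f² + N·c·f − N·c·H = 0 ⇒ f = (−N·c + √((N·c)² + 4·N·c·H))/2 = (−0.1953 + √115618)/2 ≈ 169.92 mm, so f ≈ 170 mm.

170 mm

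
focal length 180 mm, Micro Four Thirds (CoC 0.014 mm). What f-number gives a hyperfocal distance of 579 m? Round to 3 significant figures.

f/4

Rearrange H = f²/(N·c) + f for N: N = f² / ((H − f)·c).
N = 180² / ((579000 − 180) × 0.014) = 32400 / 8103 ≈ 4.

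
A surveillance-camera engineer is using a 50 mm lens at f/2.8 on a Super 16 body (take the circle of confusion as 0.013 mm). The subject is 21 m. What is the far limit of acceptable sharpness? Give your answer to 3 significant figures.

30.2 m

Hyperfocal distance H = f²/(N·c) + f = 50²/(2.8 × 0.013) + 50 = 2500/0.0364 + 50 ≈ 68731.3 mm ≈ 68.73 m.
Far limit Df = s·(H − f)/(H − s) = 21000 × (68731.3 − 50) / (68731.3 − 21000) = 21000 × 68681.3 / 47731.3 ≈ 30217 mm ≈ 30.2 m.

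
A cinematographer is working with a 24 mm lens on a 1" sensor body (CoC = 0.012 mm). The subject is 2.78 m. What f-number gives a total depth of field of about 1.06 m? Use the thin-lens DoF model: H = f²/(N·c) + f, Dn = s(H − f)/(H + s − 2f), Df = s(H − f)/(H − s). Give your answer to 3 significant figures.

Write h = H − f = f²/(N·c). The thin-lens limits are Dn = s·h/(h + (s−f)) and Df = s·h/(h − (s−f)), so DoF = Df − Dn = 2·s·(s−f)·h / (h² − (s−f)²).
That is a quadratic in h: DoF·h² − 2·s·(s−f)·h − DoF·(s−f)² = 0 ⇒ h = (s−f)·(s + √(s² + DoF²)) / DoF = 2756 × (2780 + √(2780² + 1060²)) / 1060 = 2756 × (2780 + 2975.23) / 1060 ≈ 14964 mm.
Then N = f²/(c·h) = 24² / (0.012 × 14964) = 576 / 179.56 ≈ 3.21.

f/3.21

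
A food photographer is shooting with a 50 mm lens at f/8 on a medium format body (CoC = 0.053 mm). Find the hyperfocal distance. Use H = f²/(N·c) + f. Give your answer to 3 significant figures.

Hyperfocal distance H = f²/(N·c) + f = 50²/(8 × 0.053) + 50 = 2500/0.424 + 50 ≈ 5946.2 mm ≈ 5.95 m.

5.95 m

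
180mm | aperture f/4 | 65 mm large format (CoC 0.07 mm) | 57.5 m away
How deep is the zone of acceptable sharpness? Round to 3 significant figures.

Hyperfocal distance H = f²/(N·c) + f = 180²/(4 × 0.07) + 180 = 32400/0.28 + 180 ≈ 115894.3 mm ≈ 115.9 m.
Near limit Dn = s·(H − f)/(H + s − 2f) = 57500 × (115894.3 − 180) / (115894.3 + 57500 − 2 × 180) = 57500 × 115714.3 / 173034.3 ≈ 38452 mm.
Far limit Df = s·(H − f)/(H − s) = 57500 × (115894.3 − 180) / (115894.3 − 57500) = 57500 × 115714.3 / 58394.3 ≈ 113942 mm.
Depth of field = Df − Dn = 113942 − 38452 ≈ 75490 mm ≈ 75.5 m.

75.5 m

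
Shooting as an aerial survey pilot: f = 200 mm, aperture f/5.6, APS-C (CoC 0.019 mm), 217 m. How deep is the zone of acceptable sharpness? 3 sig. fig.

375 m

Hyperfocal distance H = f²/(N·c) + f = 200²/(5.6 × 0.019) + 200 = 40000/0.1064 + 200 ≈ 376139.8 mm ≈ 376.1 m.
Near limit Dn = s·(H − f)/(H + s − 2f) = 217000 × (376139.8 − 200) / (376139.8 + 217000 − 2 × 200) = 217000 × 375939.8 / 592739.8 ≈ 137630 mm.
Far limit Df = s·(H − f)/(H − s) = 217000 × (376139.8 − 200) / (376139.8 − 217000) = 217000 × 375939.8 / 159139.8 ≈ 512624 mm.
Depth of field = Df − Dn = 512624 − 137630 ≈ 374994 mm ≈ 375 m.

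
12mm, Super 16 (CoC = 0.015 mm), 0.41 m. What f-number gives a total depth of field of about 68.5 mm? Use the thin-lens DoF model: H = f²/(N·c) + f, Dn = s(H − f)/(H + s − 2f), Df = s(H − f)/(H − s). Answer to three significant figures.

Write h = H − f = f²/(N·c). The thin-lens limits are Dn = s·h/(h + (s−f)) and Df = s·h/(h − (s−f)), so DoF = Df − Dn = 2·s·(s−f)·h / (h² − (s−f)²).
That is a quadratic in h: DoF·h² − 2·s·(s−f)·h − DoF·(s−f)² = 0 ⇒ h = (s−f)·(s + √(s² + DoF²)) / DoF = 398 × (410 + √(410² + 68.5²)) / 68.5 = 398 × (410 + 415.683) / 68.5 ≈ 4797.4 mm.
Then N = f²/(c·h) = 12² / (0.015 × 4797.4) = 144 / 71.961 ≈ 2.00.

f/2.00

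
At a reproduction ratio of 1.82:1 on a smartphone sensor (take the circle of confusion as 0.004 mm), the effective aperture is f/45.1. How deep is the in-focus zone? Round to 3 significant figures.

At magnification m, DoF ≈ 2·N_eff·c/m² = 2 × 45.1 × 0.004 / 1.82² = 0.3608 / 3.312 ≈ 0.109 mm.

0.109 mm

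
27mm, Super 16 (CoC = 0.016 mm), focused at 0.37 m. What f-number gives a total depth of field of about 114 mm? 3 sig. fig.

Write h = H − f = f²/(N·c). The thin-lens limits are Dn = s·h/(h + (s−f)) and Df = s·h/(h − (s−f)), so DoF = Df − Dn = 2·s·(s−f)·h / (h² − (s−f)²).
That is a quadratic in h: DoF·h² − 2·s·(s−f)·h − DoF·(s−f)² = 0 ⇒ h = (s−f)·(s + √(s² + DoF²)) / DoF = 343 × (370 + √(370² + 114²)) / 114 = 343 × (370 + 387.164) / 114 ≈ 2278.1 mm.
Then N = f²/(c·h) = 27² / (0.016 × 2278.1) = 729 / 36.450 ≈ 20.

f/20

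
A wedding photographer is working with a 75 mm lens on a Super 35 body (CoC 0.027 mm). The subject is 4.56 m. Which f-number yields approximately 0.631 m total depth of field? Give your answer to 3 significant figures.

f/3.20

Write h = H − f = f²/(N·c). The thin-lens limits are Dn = s·h/(h + (s−f)) and Df = s·h/(h − (s−f)), so DoF = Df − Dn = 2·s·(s−f)·h / (h² − (s−f)²).
That is a quadratic in h: DoF·h² − 2·s·(s−f)·h − DoF·(s−f)² = 0 ⇒ h = (s−f)·(s + √(s² + DoF²)) / DoF = 4485 × (4560 + √(4560² + 631²)) / 631 = 4485 × (4560 + 4603.45) / 631 ≈ 65132 mm.
Then N = f²/(c·h) = 75² / (0.027 × 65132) = 5625 / 1758.6 ≈ 3.20.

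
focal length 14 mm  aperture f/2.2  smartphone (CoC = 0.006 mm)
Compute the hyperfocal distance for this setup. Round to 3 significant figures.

Hyperfocal distance H = f²/(N·c) + f = 14²/(2.2 × 0.006) + 14 = 196/0.0132 + 14 ≈ 14862.5 mm ≈ 14.9 m.

14.9 m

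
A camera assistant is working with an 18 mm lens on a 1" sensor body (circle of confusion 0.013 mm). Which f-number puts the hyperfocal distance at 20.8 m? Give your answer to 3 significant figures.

Rearrange H = f²/(N·c) + f for N: N = f² / ((H − f)·c).
N = 18² / ((20800 − 18) × 0.013) = 324 / 270.2 ≈ 1.20.

f/1.20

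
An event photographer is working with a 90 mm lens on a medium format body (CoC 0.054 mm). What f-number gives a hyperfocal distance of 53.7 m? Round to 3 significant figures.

Rearrange H = f²/(N·c) + f for N: N = f² / ((H − f)·c).
N = 90² / ((53700 − 90) × 0.054) = 8100 / 2895 ≈ 2.80.

f/2.80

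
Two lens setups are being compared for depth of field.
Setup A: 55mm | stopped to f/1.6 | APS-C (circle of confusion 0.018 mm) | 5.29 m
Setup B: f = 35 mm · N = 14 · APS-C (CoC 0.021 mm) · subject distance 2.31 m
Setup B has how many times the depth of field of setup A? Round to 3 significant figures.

6.80

Setup A: H = 55²/(1.6×0.018) + 55 ≈ 105089.7 mm; DoF = Df − Dn = 5567.49 − 5038.86 ≈ 528.63 mm.
Setup B: H = 35²/(14×0.021) + 35 ≈ 4201.7 mm; DoF = Df − Dn = 5088.1 − 1494.2 ≈ 3593.9 mm.
Ratio = 3593.9 / 528.63 ≈ 6.80.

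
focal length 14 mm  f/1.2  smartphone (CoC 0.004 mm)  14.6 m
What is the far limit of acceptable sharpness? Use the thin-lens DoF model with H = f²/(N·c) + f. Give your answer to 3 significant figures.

Hyperfocal distance H = f²/(N·c) + f = 14²/(1.2 × 0.004) + 14 = 196/0.0048 + 14 ≈ 40847.3 mm ≈ 40.85 m.
Far limit Df = s·(H − f)/(H − s) = 14600 × (40847.3 − 14) / (40847.3 − 14600) = 14600 × 40833.3 / 26247.3 ≈ 22713 mm ≈ 22.7 m.

22.7 m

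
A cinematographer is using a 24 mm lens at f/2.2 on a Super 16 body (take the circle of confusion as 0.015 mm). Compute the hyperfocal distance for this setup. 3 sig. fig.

17.5 m

Hyperfocal distance H = f²/(N·c) + f = 24²/(2.2 × 0.015) + 24 = 576/0.033 + 24 ≈ 17478.5 mm ≈ 17.5 m.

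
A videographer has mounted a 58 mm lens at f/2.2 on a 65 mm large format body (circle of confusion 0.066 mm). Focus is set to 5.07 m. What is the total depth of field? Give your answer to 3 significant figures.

Hyperfocal distance H = f²/(N·c) + f = 58²/(2.2 × 0.066) + 58 = 3364/0.1452 + 58 ≈ 23226.0 mm ≈ 23.23 m.
Near limit Dn = s·(H − f)/(H + s − 2f) = 5070 × (23226.0 − 58) / (23226.0 + 5070 − 2 × 58) = 5070 × 23168.0 / 28180.0 ≈ 4168.3 mm.
Far limit Df = s·(H − f)/(H − s) = 5070 × (23226.0 − 58) / (23226.0 − 5070) = 5070 × 23168.0 / 18156.0 ≈ 6469.6 mm.
Depth of field = Df − Dn = 6469.6 − 4168.3 ≈ 2301.3 mm ≈ 2.30 m.

2.30 m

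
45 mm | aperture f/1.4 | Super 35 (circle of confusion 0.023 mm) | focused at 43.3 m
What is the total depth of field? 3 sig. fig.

Hyperfocal distance H = f²/(N·c) + f = 45²/(1.4 × 0.023) + 45 = 2025/0.0322 + 45 ≈ 62933.2 mm ≈ 62.93 m.
Near limit Dn = s·(H − f)/(H + s − 2f) = 43300 × (62933.2 − 45) / (62933.2 + 43300 − 2 × 45) = 43300 × 62888.2 / 106143.2 ≈ 25655 mm.
Far limit Df = s·(H − f)/(H − s) = 43300 × (62933.2 − 45) / (62933.2 − 43300) = 43300 × 62888.2 / 19633.2 ≈ 138697 mm.
Depth of field = Df − Dn = 138697 − 25655 ≈ 113042 mm ≈ 113 m.

113 m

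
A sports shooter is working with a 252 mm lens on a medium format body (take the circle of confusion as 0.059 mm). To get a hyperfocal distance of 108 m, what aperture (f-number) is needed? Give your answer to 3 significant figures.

Rearrange H = f²/(N·c) + f for N: N = f² / ((H − f)·c).
N = 252² / ((108000 − 252) × 0.059) = 63504 / 6357 ≈ 9.99.

f/9.99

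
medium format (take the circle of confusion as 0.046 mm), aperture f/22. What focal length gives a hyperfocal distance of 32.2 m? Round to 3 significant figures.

180 mm

From H = f²/(N·c) + f, with f ≪ H: f ≈ √(H·N·c) = √(32200 × 22 × 0.046) = √32586 ≈ 180.5 mm.
Exact: f² + N·c·f − N·c·H = 0 ⇒ f = (−N·c + √((N·c)² + 4·N·c·H))/2 = (−1.012 + √130347)/2 ≈ 180.01 mm ≈ 180 mm.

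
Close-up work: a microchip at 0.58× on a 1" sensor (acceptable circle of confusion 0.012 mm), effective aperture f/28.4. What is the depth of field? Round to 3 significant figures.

2.03 mm

At magnification m, DoF ≈ 2·N_eff·c/m² = 2 × 28.4 × 0.012 / 0.58² = 0.6816 / 0.3364 ≈ 2.03 mm.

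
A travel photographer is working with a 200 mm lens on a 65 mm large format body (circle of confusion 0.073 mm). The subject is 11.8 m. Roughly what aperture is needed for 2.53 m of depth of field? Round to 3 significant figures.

f/5.01

Write h = H − f = f²/(N·c). The thin-lens limits are Dn = s·h/(h + (s−f)) and Df = s·h/(h − (s−f)), so DoF = Df − Dn = 2·s·(s−f)·h / (h² − (s−f)²).
That is a quadratic in h: DoF·h² − 2·s·(s−f)·h − DoF·(s−f)² = 0 ⇒ h = (s−f)·(s + √(s² + DoF²)) / DoF = 11600 × (11800 + √(11800² + 2530²)) / 2530 = 11600 × (11800 + 12068.2) / 2530 ≈ 109435 mm.
Then N = f²/(c·h) = 200² / (0.073 × 109435) = 40000 / 7988.8 ≈ 5.01.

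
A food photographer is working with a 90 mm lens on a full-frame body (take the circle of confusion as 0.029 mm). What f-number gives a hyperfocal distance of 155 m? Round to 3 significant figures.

f/1.80

Rearrange H = f²/(N·c) + f for N: N = f² / ((H − f)·c).
N = 90² / ((155000 − 90) × 0.029) = 8100 / 4492 ≈ 1.80.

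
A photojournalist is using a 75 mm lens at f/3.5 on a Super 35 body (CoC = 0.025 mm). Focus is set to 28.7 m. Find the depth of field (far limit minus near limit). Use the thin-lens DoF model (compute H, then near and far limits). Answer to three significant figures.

31.9 m

Hyperfocal distance H = f²/(N·c) + f = 75²/(3.5 × 0.025) + 75 = 5625/0.0875 + 75 ≈ 64360.7 mm ≈ 64.36 m.
Near limit Dn = s·(H − f)/(H + s − 2f) = 28700 × (64360.7 − 75) / (64360.7 + 28700 − 2 × 75) = 28700 × 64285.7 / 92910.7 ≈ 19858 mm.
Far limit Df = s·(H − f)/(H − s) = 28700 × (64360.7 − 75) / (64360.7 − 28700) = 28700 × 64285.7 / 35660.7 ≈ 51738 mm.
Depth of field = Df − Dn = 51738 − 19858 ≈ 31880 mm ≈ 31.9 m.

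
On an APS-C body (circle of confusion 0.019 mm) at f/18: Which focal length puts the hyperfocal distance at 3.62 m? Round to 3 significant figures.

35.0 mm

From H = f²/(N·c) + f, with f ≪ H: f ≈ √(H·N·c) = √(3620 × 18 × 0.019) = √1238.0 ≈ 35.19 mm.
Exact: f² + N·c·f − N·c·H = 0 ⇒ f = (−N·c + √((N·c)² + 4·N·c·H))/2 = (−0.342 + √4952.3)/2 ≈ 35.015 mm ≈ 35.0 mm.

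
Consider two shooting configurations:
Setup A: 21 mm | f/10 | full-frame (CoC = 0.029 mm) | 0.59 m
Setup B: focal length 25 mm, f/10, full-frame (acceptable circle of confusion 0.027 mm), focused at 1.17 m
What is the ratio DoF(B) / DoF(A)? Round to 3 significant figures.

2.98

Setup A: H = 21²/(10×0.029) + 21 ≈ 1541.7 mm; DoF = Df − Dn = 942.75 − 429.35 ≈ 513.40 mm.
Setup B: H = 25²/(10×0.027) + 25 ≈ 2339.8 mm; DoF = Df − Dn = 2315.2 − 782.8 ≈ 1532.4 mm.
Ratio = 1532.4 / 513.40 ≈ 2.98.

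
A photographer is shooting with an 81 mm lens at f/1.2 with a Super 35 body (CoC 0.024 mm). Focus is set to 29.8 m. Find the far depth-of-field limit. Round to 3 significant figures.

Hyperfocal distance H = f²/(N·c) + f = 81²/(1.2 × 0.024) + 81 = 6561/0.0288 + 81 ≈ 227893.5 mm ≈ 227.9 m.
Far limit Df = s·(H − f)/(H − s) = 29800 × (227893.5 − 81) / (227893.5 − 29800) = 29800 × 227812.5 / 198093.5 ≈ 34271 mm ≈ 34.3 m.

34.3 m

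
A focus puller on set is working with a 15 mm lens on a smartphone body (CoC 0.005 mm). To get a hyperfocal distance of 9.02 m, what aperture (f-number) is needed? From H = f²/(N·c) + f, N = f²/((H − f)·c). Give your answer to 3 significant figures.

f/5

Rearrange H = f²/(N·c) + f for N: N = f² / ((H − f)·c).
N = 15² / ((9020 − 15) × 0.005) = 225 / 45.02 ≈ 5.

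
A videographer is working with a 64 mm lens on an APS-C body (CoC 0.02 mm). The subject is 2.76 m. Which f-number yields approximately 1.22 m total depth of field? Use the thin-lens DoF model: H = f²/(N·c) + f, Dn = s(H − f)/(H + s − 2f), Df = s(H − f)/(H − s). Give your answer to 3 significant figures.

f/16

Write h = H − f = f²/(N·c). The thin-lens limits are Dn = s·h/(h + (s−f)) and Df = s·h/(h − (s−f)), so DoF = Df − Dn = 2·s·(s−f)·h / (h² − (s−f)²).
That is a quadratic in h: DoF·h² − 2·s·(s−f)·h − DoF·(s−f)² = 0 ⇒ h = (s−f)·(s + √(s² + DoF²)) / DoF = 2696 × (2760 + √(2760² + 1220²)) / 1220 = 2696 × (2760 + 3017.61) / 1220 ≈ 12768 mm.
Then N = f²/(c·h) = 64² / (0.02 × 12768) = 4096 / 255.35 ≈ 16.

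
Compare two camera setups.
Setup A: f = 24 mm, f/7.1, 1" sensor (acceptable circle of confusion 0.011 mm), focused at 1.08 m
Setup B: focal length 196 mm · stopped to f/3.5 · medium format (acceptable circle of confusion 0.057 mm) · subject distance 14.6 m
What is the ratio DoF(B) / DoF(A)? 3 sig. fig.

6.96

Setup A: H = 24²/(7.1×0.011) + 24 ≈ 7399.2 mm; DoF = Df − Dn = 1260.48 − 944.73 ≈ 315.75 mm.
Setup B: H = 196²/(3.5×0.057) + 196 ≈ 192757.4 mm; DoF = Df − Dn = 15780.4 − 13583.9 ≈ 2196.5 mm.
Ratio = 2196.5 / 315.75 ≈ 6.96.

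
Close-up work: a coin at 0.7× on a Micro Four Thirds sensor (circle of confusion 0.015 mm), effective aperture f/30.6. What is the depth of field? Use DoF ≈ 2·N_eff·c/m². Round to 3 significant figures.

At magnification m, DoF ≈ 2·N_eff·c/m² = 2 × 30.6 × 0.015 / 0.7² = 0.918 / 0.49 ≈ 1.87 mm.

1.87 mm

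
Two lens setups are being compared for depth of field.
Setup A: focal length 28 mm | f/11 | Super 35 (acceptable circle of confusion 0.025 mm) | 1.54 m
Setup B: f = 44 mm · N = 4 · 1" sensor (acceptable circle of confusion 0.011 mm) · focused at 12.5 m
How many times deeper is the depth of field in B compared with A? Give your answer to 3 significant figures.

3.39

Setup A: H = 28²/(11×0.025) + 28 ≈ 2878.9 mm; DoF = Df − Dn = 3279.1 − 1006.3 ≈ 2272.8 mm.
Setup B: H = 44²/(4×0.011) + 44 ≈ 44044.0 mm; DoF = Df − Dn = 17436.0 − 9742.1 ≈ 7693.9 mm.
Ratio = 7693.9 / 2272.8 ≈ 3.39.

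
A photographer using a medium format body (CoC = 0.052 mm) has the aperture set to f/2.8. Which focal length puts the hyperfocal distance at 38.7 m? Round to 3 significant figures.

75.0 mm

From H = f²/(N·c) + f, with f ≪ H: f ≈ √(H·N·c) = √(38700 × 2.8 × 0.052) = √5634.7 ≈ 75.06 mm.
Exact: f² + N·c·f − N·c·H = 0 ⇒ f = (−N·c + √((N·c)² + 4·N·c·H))/2 = (−0.1456 + √22539)/2 ≈ 74.992 mm ≈ 75.0 mm.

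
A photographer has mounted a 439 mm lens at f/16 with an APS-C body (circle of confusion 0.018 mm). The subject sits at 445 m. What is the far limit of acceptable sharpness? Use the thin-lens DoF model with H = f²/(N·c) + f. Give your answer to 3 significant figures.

1330 m

Hyperfocal distance H = f²/(N·c) + f = 439²/(16 × 0.018) + 439 = 192721/0.288 + 439 ≈ 669609.1 mm ≈ 669.6 m.
Far limit Df = s·(H − f)/(H − s) = 445000 × (669609.1 − 439) / (669609.1 − 445000) = 445000 × 669170.1 / 224609.1 ≈ 1325773 mm ≈ 1330 m.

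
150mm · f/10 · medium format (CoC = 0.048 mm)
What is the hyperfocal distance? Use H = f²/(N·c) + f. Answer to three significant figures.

Hyperfocal distance H = f²/(N·c) + f = 150²/(10 × 0.048) + 150 = 22500/0.48 + 150 ≈ 47025.0 mm ≈ 47.0 m.

47.0 m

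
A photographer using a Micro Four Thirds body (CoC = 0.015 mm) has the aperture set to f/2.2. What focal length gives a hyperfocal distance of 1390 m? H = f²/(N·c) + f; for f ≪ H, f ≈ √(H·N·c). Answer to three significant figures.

From H = f²/(N·c) + f, with f ≪ H: f ≈ √(H·N·c) = √(1390000 × 2.2 × 0.015) = √45870 ≈ 214.2 mm.
The +f correction barely moves this — solving exactly, f² + N·c·f − N·c·H = 0 ⇒ f = (−N·c + √((N·c)² + 4·N·c·H))/2 = (−0.033 + √183480)/2 ≈ 214.16 mm, so f ≈ 214 mm.

214 mm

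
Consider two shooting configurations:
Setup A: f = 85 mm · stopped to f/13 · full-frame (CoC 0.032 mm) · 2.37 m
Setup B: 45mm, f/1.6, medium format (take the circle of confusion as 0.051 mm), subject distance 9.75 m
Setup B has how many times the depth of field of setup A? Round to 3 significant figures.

Setup A: H = 85²/(13×0.032) + 85 ≈ 17452.8 mm; DoF = Df − Dn = 2729.05 − 2094.44 ≈ 634.61 mm.
Setup B: H = 45²/(1.6×0.051) + 45 ≈ 24861.2 mm; DoF = Df − Dn = 16011.8 − 7009.0 ≈ 9002.8 mm.
Ratio = 9002.8 / 634.61 ≈ 14.2.

14.2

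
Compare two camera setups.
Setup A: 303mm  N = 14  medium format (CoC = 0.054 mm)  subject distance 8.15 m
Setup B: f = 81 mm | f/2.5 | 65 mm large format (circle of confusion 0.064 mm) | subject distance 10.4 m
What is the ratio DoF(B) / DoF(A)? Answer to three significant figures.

5.28

Setup A: H = 303²/(14×0.054) + 303 ≈ 121743.5 mm; DoF = Df − Dn = 8713.0 − 7655.3 ≈ 1057.7 mm.
Setup B: H = 81²/(2.5×0.064) + 81 ≈ 41087.2 mm; DoF = Df − Dn = 13897.1 − 8309.1 ≈ 5588.0 mm.
Ratio = 5588.0 / 1057.7 ≈ 5.28.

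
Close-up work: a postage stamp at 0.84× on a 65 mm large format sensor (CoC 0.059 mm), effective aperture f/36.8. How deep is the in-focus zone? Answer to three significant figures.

At magnification m, DoF ≈ 2·N_eff·c/m² = 2 × 36.8 × 0.059 / 0.84² = 4.342 / 0.7056 ≈ 6.15 mm.

6.15 mm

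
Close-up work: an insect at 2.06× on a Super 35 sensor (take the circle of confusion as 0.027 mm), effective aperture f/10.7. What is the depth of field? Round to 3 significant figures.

At magnification m, DoF ≈ 2·N_eff·c/m² = 2 × 10.7 × 0.027 / 2.06² = 0.5778 / 4.244 ≈ 0.136 mm.

0.136 mm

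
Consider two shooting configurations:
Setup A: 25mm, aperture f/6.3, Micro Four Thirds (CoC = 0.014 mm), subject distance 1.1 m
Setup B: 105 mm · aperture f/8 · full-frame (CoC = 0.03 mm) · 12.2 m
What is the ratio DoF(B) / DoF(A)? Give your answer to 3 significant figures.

20.2

Setup A: H = 25²/(6.3×0.014) + 25 ≈ 7111.2 mm; DoF = Df − Dn = 1296.72 − 955.11 ≈ 341.61 mm.
Setup B: H = 105²/(8×0.03) + 105 ≈ 46042.5 mm; DoF = Df − Dn = 16560.2 − 9657.3 ≈ 6902.9 mm.
Ratio = 6902.9 / 341.61 ≈ 20.2.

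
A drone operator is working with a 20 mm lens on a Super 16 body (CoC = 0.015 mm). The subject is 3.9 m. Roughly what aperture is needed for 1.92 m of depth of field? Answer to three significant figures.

f/1.60

Write h = H − f = f²/(N·c). The thin-lens limits are Dn = s·h/(h + (s−f)) and Df = s·h/(h − (s−f)), so DoF = Df − Dn = 2·s·(s−f)·h / (h² − (s−f)²).
That is a quadratic in h: DoF·h² − 2·s·(s−f)·h − DoF·(s−f)² = 0 ⇒ h = (s−f)·(s + √(s² + DoF²)) / DoF = 3880 × (3900 + √(3900² + 1920²)) / 1920 = 3880 × (3900 + 4347.00) / 1920 ≈ 16666 mm.
Then N = f²/(c·h) = 20² / (0.015 × 16666) = 400 / 249.99 ≈ 1.60.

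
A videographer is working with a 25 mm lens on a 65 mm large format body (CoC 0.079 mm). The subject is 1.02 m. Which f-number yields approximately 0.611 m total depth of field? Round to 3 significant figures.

Write h = H − f = f²/(N·c). The thin-lens limits are Dn = s·h/(h + (s−f)) and Df = s·h/(h − (s−f)), so DoF = Df − Dn = 2·s·(s−f)·h / (h² − (s−f)²).
That is a quadratic in h: DoF·h² − 2·s·(s−f)·h − DoF·(s−f)² = 0 ⇒ h = (s−f)·(s + √(s² + DoF²)) / DoF = 995 × (1020 + √(1020² + 611²)) / 611 = 995 × (1020 + 1189.00) / 611 ≈ 3597.3 mm.
Then N = f²/(c·h) = 25² / (0.079 × 3597.3) = 625 / 284.19 ≈ 2.20.

f/2.20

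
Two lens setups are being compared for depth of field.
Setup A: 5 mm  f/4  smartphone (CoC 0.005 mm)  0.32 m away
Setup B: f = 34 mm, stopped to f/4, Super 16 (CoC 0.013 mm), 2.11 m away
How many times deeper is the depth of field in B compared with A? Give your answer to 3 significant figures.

2.31

Setup A: H = 5²/(4×0.005) + 5 ≈ 1255.0 mm; DoF = Df − Dn = 427.81 − 255.59 ≈ 172.22 mm.
Setup B: H = 34²/(4×0.013) + 34 ≈ 22264.8 mm; DoF = Df − Dn = 2327.34 − 1929.79 ≈ 397.55 mm.
Ratio = 397.55 / 172.22 ≈ 2.31.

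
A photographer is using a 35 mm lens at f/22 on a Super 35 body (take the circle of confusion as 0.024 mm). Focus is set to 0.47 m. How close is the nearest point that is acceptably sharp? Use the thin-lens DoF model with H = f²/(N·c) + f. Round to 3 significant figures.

396 mm

Hyperfocal distance H = f²/(N·c) + f = 35²/(22 × 0.024) + 35 = 1225/0.528 + 35 ≈ 2355.1 mm ≈ 2.355 m.
Near limit Dn = s·(H − f)/(H + s − 2f) = 470 × (2355.1 − 35) / (2355.1 + 470 − 2 × 35) = 470 × 2320.1 / 2755.1 ≈ 395.79 mm.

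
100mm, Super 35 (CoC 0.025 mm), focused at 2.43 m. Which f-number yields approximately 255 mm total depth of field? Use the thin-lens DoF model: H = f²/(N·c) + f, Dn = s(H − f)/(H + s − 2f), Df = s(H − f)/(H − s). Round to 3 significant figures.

Write h = H − f = f²/(N·c). The thin-lens limits are Dn = s·h/(h + (s−f)) and Df = s·h/(h − (s−f)), so DoF = Df − Dn = 2·s·(s−f)·h / (h² − (s−f)²).
That is a quadratic in h: DoF·h² − 2·s·(s−f)·h − DoF·(s−f)² = 0 ⇒ h = (s−f)·(s + √(s² + DoF²)) / DoF = 2330 × (2430 + √(2430² + 255²)) / 255 = 2330 × (2430 + 2443.34) / 255 ≈ 44529 mm.
Then N = f²/(c·h) = 100² / (0.025 × 44529) = 10000 / 1113.2 ≈ 8.98.

f/8.98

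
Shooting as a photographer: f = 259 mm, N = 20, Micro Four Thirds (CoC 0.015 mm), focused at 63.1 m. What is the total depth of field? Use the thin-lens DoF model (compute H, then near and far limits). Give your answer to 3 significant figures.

Hyperfocal distance H = f²/(N·c) + f = 259²/(20 × 0.015) + 259 = 67081/0.3 + 259 ≈ 223862.3 mm ≈ 223.9 m.
Near limit Dn = s·(H − f)/(H + s − 2f) = 63100 × (223862.3 − 259) / (223862.3 + 63100 − 2 × 259) = 63100 × 223603.3 / 286444.3 ≈ 49257 mm.
Far limit Df = s·(H − f)/(H − s) = 63100 × (223862.3 − 259) / (223862.3 − 63100) = 63100 × 223603.3 / 160762.3 ≈ 87765 mm.
Depth of field = Df − Dn = 87765 − 49257 ≈ 38508 mm ≈ 38.5 m.

38.5 m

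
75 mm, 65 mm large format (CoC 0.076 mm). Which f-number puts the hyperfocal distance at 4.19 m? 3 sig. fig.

f/18

Rearrange H = f²/(N·c) + f for N: N = f² / ((H − f)·c).
N = 75² / ((4190 − 75) × 0.076) = 5625 / 312.7 ≈ 18.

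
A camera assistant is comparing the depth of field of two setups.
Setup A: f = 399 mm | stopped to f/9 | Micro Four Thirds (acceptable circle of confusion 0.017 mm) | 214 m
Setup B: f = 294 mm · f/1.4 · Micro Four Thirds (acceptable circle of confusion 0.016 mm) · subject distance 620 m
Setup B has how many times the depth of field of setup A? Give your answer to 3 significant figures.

Setup A: H = 399²/(9×0.017) + 399 ≈ 1040928.4 mm; DoF = Df − Dn = 269278 − 177552 ≈ 91726 mm.
Setup B: H = 294²/(1.4×0.016) + 294 ≈ 3859044.0 mm; DoF = Df − Dn = 738621 − 534208 ≈ 204413 mm.
Ratio = 204413 / 91726 ≈ 2.23.

2.23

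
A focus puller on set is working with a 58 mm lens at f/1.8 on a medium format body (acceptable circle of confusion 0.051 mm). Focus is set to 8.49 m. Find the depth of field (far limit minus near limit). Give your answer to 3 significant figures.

4.13 m

Hyperfocal distance H = f²/(N·c) + f = 58²/(1.8 × 0.051) + 58 = 3364/0.0918 + 58 ≈ 36702.9 mm ≈ 36.70 m.
Near limit Dn = s·(H − f)/(H + s − 2f) = 8490 × (36702.9 − 58) / (36702.9 + 8490 − 2 × 58) = 8490 × 36644.9 / 45076.9 ≈ 6901.9 mm.
Far limit Df = s·(H − f)/(H − s) = 8490 × (36702.9 − 58) / (36702.9 − 8490) = 8490 × 36644.9 / 28212.9 ≈ 11027.4 mm.
Depth of field = Df − Dn = 11027.4 − 6901.9 ≈ 4125.5 mm ≈ 4.13 m.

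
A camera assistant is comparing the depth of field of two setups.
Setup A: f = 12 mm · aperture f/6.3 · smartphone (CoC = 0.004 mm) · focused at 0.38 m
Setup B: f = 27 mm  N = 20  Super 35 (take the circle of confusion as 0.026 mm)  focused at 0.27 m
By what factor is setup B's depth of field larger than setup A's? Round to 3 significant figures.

1.96

Setup A: H = 12²/(6.3×0.004) + 12 ≈ 5726.3 mm; DoF = Df − Dn = 406.156 − 357.009 ≈ 49.147 mm.
Setup B: H = 27²/(20×0.026) + 27 ≈ 1428.9 mm; DoF = Df − Dn = 326.613 − 230.114 ≈ 96.499 mm.
Ratio = 96.499 / 49.147 ≈ 1.96.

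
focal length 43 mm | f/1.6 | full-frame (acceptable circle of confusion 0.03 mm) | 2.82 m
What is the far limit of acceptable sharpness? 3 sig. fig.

3.04 m

Hyperfocal distance H = f²/(N·c) + f = 43²/(1.6 × 0.03) + 43 = 1849/0.048 + 43 ≈ 38563.8 mm ≈ 38.56 m.
Far limit Df = s·(H − f)/(H − s) = 2820 × (38563.8 − 43) / (38563.8 − 2820) = 2820 × 38520.8 / 35743.8 ≈ 3039.1 mm ≈ 3.04 m.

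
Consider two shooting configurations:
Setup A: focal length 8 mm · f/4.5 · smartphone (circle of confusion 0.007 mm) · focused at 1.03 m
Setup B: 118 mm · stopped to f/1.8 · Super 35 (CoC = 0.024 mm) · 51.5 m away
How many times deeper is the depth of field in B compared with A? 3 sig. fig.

12.1

Setup A: H = 8²/(4.5×0.007) + 8 ≈ 2039.7 mm; DoF = Df − Dn = 2072.5 − 685.3 ≈ 1387.2 mm.
Setup B: H = 118²/(1.8×0.024) + 118 ≈ 322432.8 mm; DoF = Df − Dn = 61267 − 44419 ≈ 16848 mm.
Ratio = 16848 / 1387.2 ≈ 12.1.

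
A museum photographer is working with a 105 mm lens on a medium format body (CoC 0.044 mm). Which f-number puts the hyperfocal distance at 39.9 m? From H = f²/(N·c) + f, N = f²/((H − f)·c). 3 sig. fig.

f/6.30

Rearrange H = f²/(N·c) + f for N: N = f² / ((H − f)·c).
N = 105² / ((39900 − 105) × 0.044) = 11025 / 1751 ≈ 6.30.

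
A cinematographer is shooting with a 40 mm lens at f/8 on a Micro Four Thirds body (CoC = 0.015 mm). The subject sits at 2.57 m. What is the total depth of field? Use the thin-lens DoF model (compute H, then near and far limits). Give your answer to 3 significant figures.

Hyperfocal distance H = f²/(N·c) + f = 40²/(8 × 0.015) + 40 = 1600/0.12 + 40 ≈ 13373.3 mm ≈ 13.37 m.
Near limit Dn = s·(H − f)/(H + s − 2f) = 2570 × (13373.3 − 40) / (13373.3 + 2570 − 2 × 40) = 2570 × 13333.3 / 15863.3 ≈ 2160.1 mm.
Far limit Df = s·(H − f)/(H − s) = 2570 × (13373.3 − 40) / (13373.3 − 2570) = 2570 × 13333.3 / 10803.3 ≈ 3171.9 mm.
Depth of field = Df − Dn = 3171.9 − 2160.1 ≈ 1011.8 mm ≈ 1.01 m.

1.01 m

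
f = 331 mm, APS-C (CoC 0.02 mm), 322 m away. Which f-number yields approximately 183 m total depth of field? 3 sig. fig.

f/4.50

Write h = H − f = f²/(N·c). The thin-lens limits are Dn = s·h/(h + (s−f)) and Df = s·h/(h − (s−f)), so DoF = Df − Dn = 2·s·(s−f)·h / (h² − (s−f)²).
That is a quadratic in h: DoF·h² − 2·s·(s−f)·h − DoF·(s−f)² = 0 ⇒ h = (s−f)·(s + √(s² + DoF²)) / DoF = 321669 × (322000 + √(322000² + 183000²)) / 183000 = 321669 × (322000 + 370369) / 183000 ≈ 1217014 mm.
Then N = f²/(c·h) = 331² / (0.02 × 1217014) = 109561 / 24340 ≈ 4.50.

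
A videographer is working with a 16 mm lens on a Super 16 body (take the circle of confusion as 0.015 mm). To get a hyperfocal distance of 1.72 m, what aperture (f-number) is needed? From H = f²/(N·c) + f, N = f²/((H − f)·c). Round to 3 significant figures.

Rearrange H = f²/(N·c) + f for N: N = f² / ((H − f)·c).
N = 16² / ((1720 − 16) × 0.015) = 256 / 25.56 ≈ 10.

f/10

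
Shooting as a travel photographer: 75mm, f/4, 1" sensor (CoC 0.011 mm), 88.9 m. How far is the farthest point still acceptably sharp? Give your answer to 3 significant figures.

291 m

Hyperfocal distance H = f²/(N·c) + f = 75²/(4 × 0.011) + 75 = 5625/0.044 + 75 ≈ 127915.9 mm ≈ 127.9 m.
Far limit Df = s·(H − f)/(H − s) = 88900 × (127915.9 − 75) / (127915.9 − 88900) = 88900 × 127840.9 / 39015.9 ≈ 291293 mm ≈ 291 m.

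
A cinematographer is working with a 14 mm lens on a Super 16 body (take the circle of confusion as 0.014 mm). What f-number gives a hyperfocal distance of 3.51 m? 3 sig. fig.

Rearrange H = f²/(N·c) + f for N: N = f² / ((H − f)·c).
N = 14² / ((3510 − 14) × 0.014) = 196 / 48.94 ≈ 4.

f/4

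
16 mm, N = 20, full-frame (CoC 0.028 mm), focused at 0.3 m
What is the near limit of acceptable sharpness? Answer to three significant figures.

185 mm

Hyperfocal distance H = f²/(N·c) + f = 16²/(20 × 0.028) + 16 = 256/0.56 + 16 ≈ 473.1 mm ≈ 0.473 m.
Near limit Dn = s·(H − f)/(H + s − 2f) = 300 × (473.1 − 16) / (473.1 + 300 − 2 × 16) = 300 × 457.1 / 741.1 ≈ 185.04 mm.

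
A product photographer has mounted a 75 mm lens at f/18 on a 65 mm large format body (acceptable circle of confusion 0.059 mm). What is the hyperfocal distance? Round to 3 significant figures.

5.37 m

Hyperfocal distance H = f²/(N·c) + f = 75²/(18 × 0.059) + 75 = 5625/1.062 + 75 ≈ 5371.6 mm ≈ 5.37 m.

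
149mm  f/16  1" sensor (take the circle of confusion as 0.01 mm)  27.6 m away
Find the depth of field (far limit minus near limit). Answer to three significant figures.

11.4 m

Hyperfocal distance H = f²/(N·c) + f = 149²/(16 × 0.01) + 149 = 22201/0.16 + 149 ≈ 138905.2 mm ≈ 138.9 m.
Near limit Dn = s·(H − f)/(H + s − 2f) = 27600 × (138905.2 − 149) / (138905.2 + 27600 − 2 × 149) = 27600 × 138756.2 / 166207.2 ≈ 23042 mm.
Far limit Df = s·(H − f)/(H − s) = 27600 × (138905.2 − 149) / (138905.2 − 27600) = 27600 × 138756.2 / 111305.2 ≈ 34407 mm.
Depth of field = Df − Dn = 34407 − 23042 ≈ 11365 mm ≈ 11.4 m.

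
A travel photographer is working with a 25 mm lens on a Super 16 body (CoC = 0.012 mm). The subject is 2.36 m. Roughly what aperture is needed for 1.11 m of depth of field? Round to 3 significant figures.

f/4.98

Write h = H − f = f²/(N·c). The thin-lens limits are Dn = s·h/(h + (s−f)) and Df = s·h/(h − (s−f)), so DoF = Df − Dn = 2·s·(s−f)·h / (h² − (s−f)²).
That is a quadratic in h: DoF·h² − 2·s·(s−f)·h − DoF·(s−f)² = 0 ⇒ h = (s−f)·(s + √(s² + DoF²)) / DoF = 2335 × (2360 + √(2360² + 1110²)) / 1110 = 2335 × (2360 + 2608.01) / 1110 ≈ 10451 mm.
Then N = f²/(c·h) = 25² / (0.012 × 10451) = 625 / 125.41 ≈ 4.98.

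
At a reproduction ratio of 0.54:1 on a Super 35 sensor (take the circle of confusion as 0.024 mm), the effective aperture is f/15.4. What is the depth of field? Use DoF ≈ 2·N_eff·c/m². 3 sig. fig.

At magnification m, DoF ≈ 2·N_eff·c/m² = 2 × 15.4 × 0.024 / 0.54² = 0.7392 / 0.2916 ≈ 2.53 mm.

2.53 mm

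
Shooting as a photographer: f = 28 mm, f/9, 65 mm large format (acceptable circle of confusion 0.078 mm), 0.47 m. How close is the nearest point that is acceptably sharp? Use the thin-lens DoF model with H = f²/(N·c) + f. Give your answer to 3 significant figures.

337 mm

Hyperfocal distance H = f²/(N·c) + f = 28²/(9 × 0.078) + 28 = 784/0.702 + 28 ≈ 1144.8 mm ≈ 1.145 m.
Near limit Dn = s·(H − f)/(H + s − 2f) = 470 × (1144.8 − 28) / (1144.8 + 470 − 2 × 28) = 470 × 1116.8 / 1558.8 ≈ 336.73 mm.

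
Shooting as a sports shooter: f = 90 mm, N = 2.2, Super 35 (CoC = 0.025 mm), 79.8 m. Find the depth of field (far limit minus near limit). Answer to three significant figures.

Hyperfocal distance H = f²/(N·c) + f = 90²/(2.2 × 0.025) + 90 = 8100/0.055 + 90 ≈ 147362.7 mm ≈ 147.4 m.
Near limit Dn = s·(H − f)/(H + s − 2f) = 79800 × (147362.7 − 90) / (147362.7 + 79800 − 2 × 90) = 79800 × 147272.7 / 226982.7 ≈ 51776 mm.
Far limit Df = s·(H − f)/(H − s) = 79800 × (147362.7 − 90) / (147362.7 − 79800) = 79800 × 147272.7 / 67562.7 ≈ 173947 mm.
Depth of field = Df − Dn = 173947 − 51776 ≈ 122171 mm ≈ 122 m.

122 m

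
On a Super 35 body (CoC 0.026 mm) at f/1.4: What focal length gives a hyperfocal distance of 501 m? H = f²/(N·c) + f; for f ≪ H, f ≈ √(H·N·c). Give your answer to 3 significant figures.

135 mm

From H = f²/(N·c) + f, with f ≪ H: f ≈ √(H·N·c) = √(501000 × 1.4 × 0.026) = √18236 ≈ 135.0 mm.
The +f correction barely moves this — solving exactly, f² + N·c·f − N·c·H = 0 ⇒ f = (−N·c + √((N·c)² + 4·N·c·H))/2 = (−0.0364 + √72946)/2 ≈ 135.02 mm, so f ≈ 135 mm.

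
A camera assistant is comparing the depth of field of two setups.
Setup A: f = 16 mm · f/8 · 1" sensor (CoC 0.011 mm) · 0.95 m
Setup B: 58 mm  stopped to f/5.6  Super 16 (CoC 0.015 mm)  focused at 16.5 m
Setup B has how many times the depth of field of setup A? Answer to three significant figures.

24.0

Setup A: H = 16²/(8×0.011) + 16 ≈ 2925.1 mm; DoF = Df − Dn = 1399.25 − 719.12 ≈ 680.13 mm.
Setup B: H = 58²/(5.6×0.015) + 58 ≈ 40105.6 mm; DoF = Df − Dn = 27993 − 11697 ≈ 16296 mm.
Ratio = 16296 / 680.13 ≈ 24.0.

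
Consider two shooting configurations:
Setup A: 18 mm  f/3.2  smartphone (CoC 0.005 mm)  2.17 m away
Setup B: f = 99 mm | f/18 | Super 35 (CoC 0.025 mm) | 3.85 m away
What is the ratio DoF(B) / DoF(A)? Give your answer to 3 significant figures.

2.93

Setup A: H = 18²/(3.2×0.005) + 18 ≈ 20268.0 mm; DoF = Df − Dn = 2428.03 − 1961.54 ≈ 466.49 mm.
Setup B: H = 99²/(18×0.025) + 99 ≈ 21879.0 mm; DoF = Df − Dn = 4651.0 − 3284.4 ≈ 1366.6 mm.
Ratio = 1366.6 / 466.49 ≈ 2.93.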